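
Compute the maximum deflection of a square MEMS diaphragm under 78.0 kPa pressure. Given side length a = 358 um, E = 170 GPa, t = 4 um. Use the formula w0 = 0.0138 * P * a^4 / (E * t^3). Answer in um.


Step 1: Convert pressure to compatible units (E is in GPa, so P in GPa).
P = 78.0 kPa = 78.0e-6 GPa
Step 2: Compute numerator: 0.0138 * P * a^4.
a^4 = 358^4 = 16426010896
numerator = 0.0138 * 78.0e-6 * 16426010896 = 1.768096e+04
Step 3: Compute denominator: E * t^3 = 170 * 4^3 = 10880
Step 4: w0 = numerator / denominator = 1.768096e+04 / 10880 = 1.6251 um


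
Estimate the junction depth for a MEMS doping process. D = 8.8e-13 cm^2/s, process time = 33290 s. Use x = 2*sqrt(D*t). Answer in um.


Step 1: Compute D*t = 8.8e-13 * 33290 = 2.92952e-08 cm^2
Step 2: sqrt(D*t) = 1.71158e-04 cm
Step 3: x = 2 * 1.71158e-04 cm = 3.42316e-04 cm
Step 4: Convert to um (1 cm = 1e4 um): x = 3.423 um


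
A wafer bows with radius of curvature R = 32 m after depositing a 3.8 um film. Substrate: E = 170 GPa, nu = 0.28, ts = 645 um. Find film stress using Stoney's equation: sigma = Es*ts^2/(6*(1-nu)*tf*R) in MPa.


Step 1: Compute numerator: Es * ts^2 = 170 * 645^2 = 70724250 (GPa*um^2)
Step 2: Compute denominator (R in um): 6*(1-nu)*tf*R = 6*0.72*3.8*32e6 = 525312000.0 (um^2)
Step 3: sigma (GPa) = 70724250 / 525312000.0 = 1.34633e-01 GPa
Step 4: Convert to MPa (x1000): sigma = 134.6 MPa


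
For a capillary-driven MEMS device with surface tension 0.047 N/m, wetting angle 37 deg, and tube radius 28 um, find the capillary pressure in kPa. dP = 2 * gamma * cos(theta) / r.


Step 1: cos(37 deg) = 0.7986
Step 2: Convert r to m: r = 28e-6 m
Step 3: dP = 2 * 0.047 * 0.7986 / 28e-6 = 2681.0 Pa
Step 4: Convert Pa to kPa (divide by 1000).
dP = 2.68 kPa


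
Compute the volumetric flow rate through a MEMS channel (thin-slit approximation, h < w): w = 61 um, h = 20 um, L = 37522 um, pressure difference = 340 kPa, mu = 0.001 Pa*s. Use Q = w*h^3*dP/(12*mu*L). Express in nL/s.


Step 1: Convert all dimensions to SI (meters).
w = 61e-6 m, h = 20e-6 m, L = 37522e-6 m, dP = 340e3 Pa
Step 2: Q = w * h^3 * dP / (12 * mu * L)
Q = 61e-6 * (20e-6)^3 * 340e3 / (12 * 0.001 * 37522e-6) = 3.6849493e-10 m^3/s
Step 3: Convert Q from m^3/s to nL/s (1 m^3 = 1e12 nL, so multiply by 1e12).
Q = 368.495 nL/s


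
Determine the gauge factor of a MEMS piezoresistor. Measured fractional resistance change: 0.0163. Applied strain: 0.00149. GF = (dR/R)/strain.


Step 1: Identify values.
dR/R = 0.0163, strain = 0.00149
Step 2: GF = (dR/R) / strain = 0.0163 / 0.00149
GF = 10.9


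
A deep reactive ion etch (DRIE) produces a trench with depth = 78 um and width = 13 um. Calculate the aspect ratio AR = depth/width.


Step 1: AR = depth / width
Step 2: AR = 78 / 13
AR = 6.0


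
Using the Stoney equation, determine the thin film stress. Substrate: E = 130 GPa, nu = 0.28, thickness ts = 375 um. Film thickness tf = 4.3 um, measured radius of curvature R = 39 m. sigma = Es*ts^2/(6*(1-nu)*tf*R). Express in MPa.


Step 1: Compute numerator: Es * ts^2 = 130 * 375^2 = 18281250 (GPa*um^2)
Step 2: Compute denominator (R in um): 6*(1-nu)*tf*R = 6*0.72*4.3*39e6 = 724464000.0 (um^2)
Step 3: sigma (GPa) = 18281250 / 724464000.0 = 2.5234e-02 GPa
Step 4: Convert to MPa (x1000): sigma = 25.2 MPa


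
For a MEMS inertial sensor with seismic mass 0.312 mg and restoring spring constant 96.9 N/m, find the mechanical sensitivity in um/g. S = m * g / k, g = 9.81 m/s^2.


Step 1: Convert mass: m = 0.312 mg = 3.12e-07 kg
Step 2: S = m * g / k = 3.12e-07 * 9.81 / 96.9
Step 3: S = 3.16e-08 m/g
Step 4: Convert to um/g: S = 0.032 um/g


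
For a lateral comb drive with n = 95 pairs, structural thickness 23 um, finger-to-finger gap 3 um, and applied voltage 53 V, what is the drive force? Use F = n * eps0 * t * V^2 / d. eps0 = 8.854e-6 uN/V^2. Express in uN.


Step 1: Parameters: n=95, eps0=8.854e-6 uN/V^2, t=23 um, V=53 V, d=3 um
Step 2: V^2 = 2809
Step 3: F = 95 * 8.854e-6 * 23 * 2809 / 3
F = 18.114 uN


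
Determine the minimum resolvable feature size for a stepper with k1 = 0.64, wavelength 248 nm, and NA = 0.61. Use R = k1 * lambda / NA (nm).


Step 1: Identify values: k1 = 0.64, lambda = 248 nm, NA = 0.61
Step 2: R = k1 * lambda / NA
R = 0.64 * 248 / 0.61
R = 260.2 nm


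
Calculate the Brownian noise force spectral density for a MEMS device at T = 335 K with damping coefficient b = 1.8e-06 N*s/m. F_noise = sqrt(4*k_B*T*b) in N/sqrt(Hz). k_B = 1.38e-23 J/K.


Step 1: Compute 4 * k_B * T * b
= 4 * 1.38e-23 * 335 * 1.8e-06
= 3.3286e-26 N^2/Hz
Step 2: F_noise = sqrt(3.3286e-26)
F_noise = 1.82e-13 N/sqrt(Hz)


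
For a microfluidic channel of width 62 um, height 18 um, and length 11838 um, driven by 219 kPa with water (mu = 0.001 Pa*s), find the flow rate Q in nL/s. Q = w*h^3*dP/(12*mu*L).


Step 1: Convert all dimensions to SI (meters).
w = 62e-6 m, h = 18e-6 m, L = 11838e-6 m, dP = 219e3 Pa
Step 2: Q = w * h^3 * dP / (12 * mu * L)
Q = 62e-6 * (18e-6)^3 * 219e3 / (12 * 0.001 * 11838e-6) = 5.5743436e-10 m^3/s
Step 3: Convert Q from m^3/s to nL/s (1 m^3 = 1e12 nL, so multiply by 1e12).
Q = 557.434 nL/s


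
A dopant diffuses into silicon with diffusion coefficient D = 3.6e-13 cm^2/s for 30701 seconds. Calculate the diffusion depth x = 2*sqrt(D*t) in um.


Step 1: Compute D*t = 3.6e-13 * 30701 = 1.105236e-08 cm^2
Step 2: sqrt(D*t) = 1.0513e-04 cm
Step 3: x = 2 * 1.0513e-04 cm = 2.1026e-04 cm
Step 4: Convert to um (1 cm = 1e4 um): x = 2.103 um


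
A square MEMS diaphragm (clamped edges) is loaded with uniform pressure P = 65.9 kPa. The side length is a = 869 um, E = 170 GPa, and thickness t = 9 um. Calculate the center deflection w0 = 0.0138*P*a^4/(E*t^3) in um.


Step 1: Convert pressure to compatible units (E is in GPa, so P in GPa).
P = 65.9 kPa = 65.9e-6 GPa
Step 2: Compute numerator: 0.0138 * P * a^4.
a^4 = 869^4 = 570268135921
numerator = 0.0138 * 65.9e-6 * 570268135921 = 5.186132e+05
Step 3: Compute denominator: E * t^3 = 170 * 9^3 = 123930
Step 4: w0 = numerator / denominator = 5.186132e+05 / 123930 = 4.1847 um


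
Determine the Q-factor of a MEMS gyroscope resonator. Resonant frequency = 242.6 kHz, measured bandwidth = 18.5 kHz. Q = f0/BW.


Step 1: Q = f0 / bandwidth
Step 2: Q = 242.6 / 18.5
Q = 13.1


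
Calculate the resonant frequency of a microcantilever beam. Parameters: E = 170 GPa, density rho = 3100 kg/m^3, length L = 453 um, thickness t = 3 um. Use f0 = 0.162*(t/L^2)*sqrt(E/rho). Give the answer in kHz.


Step 1: Convert units to SI.
t_SI = 3e-6 m, L_SI = 453e-6 m
Step 2: Calculate sqrt(E/rho).
sqrt(170e9 / 3100) = 7405.32 m/s
Step 3: Compute f0.
f0 = 0.162 * 3e-6 / (453e-6)^2 * 7405.32 = 17538.1 Hz = 17.54 kHz


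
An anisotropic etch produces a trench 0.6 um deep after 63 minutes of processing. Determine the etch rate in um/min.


Step 1: Etch rate = depth / time
Step 2: rate = 0.6 / 63
rate = 0.01 um/min


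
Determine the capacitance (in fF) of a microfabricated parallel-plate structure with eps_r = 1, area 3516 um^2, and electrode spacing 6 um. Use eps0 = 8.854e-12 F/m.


Step 1: Convert area to m^2: A = 3516e-12 m^2
Step 2: Convert gap to m: d = 6e-6 m
Step 3: C = eps0 * eps_r * A / d
C = 8.854e-12 * 1 * 3516e-12 / 6e-6
Step 4: Convert to fF (multiply by 1e15).
C = 5.19 fF


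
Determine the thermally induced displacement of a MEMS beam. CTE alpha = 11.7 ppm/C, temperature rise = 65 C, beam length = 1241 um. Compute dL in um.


Step 1: Convert CTE: alpha = 11.7 ppm/C = 11.7e-6 /C
Step 2: dL = 11.7e-6 * 65 * 1241
dL = 0.9438 um


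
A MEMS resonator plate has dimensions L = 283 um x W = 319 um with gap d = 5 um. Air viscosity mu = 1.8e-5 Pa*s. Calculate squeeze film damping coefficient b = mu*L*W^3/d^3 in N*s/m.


Step 1: Convert to SI.
L = 283e-6 m, W = 319e-6 m, d = 5e-6 m
Step 2: W^3 = (319e-6)^3 = 3.25e-11 m^3
Step 3: d^3 = (5e-6)^3 = 1.25e-16 m^3
Step 4: b = 1.8e-5 * 283e-6 * 3.25e-11 / 1.25e-16
b = 1.32e-03 N*s/m


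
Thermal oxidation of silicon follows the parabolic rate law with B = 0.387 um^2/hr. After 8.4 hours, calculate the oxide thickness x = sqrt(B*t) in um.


Step 1: Compute B*t = 0.387 * 8.4 = 3.2508
Step 2: x = sqrt(3.2508)
x = 1.803 um


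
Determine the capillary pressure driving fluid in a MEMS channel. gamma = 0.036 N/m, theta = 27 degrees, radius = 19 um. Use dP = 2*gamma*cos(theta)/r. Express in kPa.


Step 1: cos(27 deg) = 0.891
Step 2: Convert r to m: r = 19e-6 m
Step 3: dP = 2 * 0.036 * 0.891 / 19e-6 = 3376.4 Pa
Step 4: Convert Pa to kPa (divide by 1000).
dP = 3.38 kPa


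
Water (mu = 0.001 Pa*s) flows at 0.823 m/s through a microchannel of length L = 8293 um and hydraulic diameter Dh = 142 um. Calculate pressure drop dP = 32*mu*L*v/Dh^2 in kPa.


Step 1: Convert to SI: L = 8293e-6 m, Dh = 142e-6 m
Step 2: dP = 32 * 0.001 * 8293e-6 * 0.823 / (142e-6)^2
Step 3: dP = 10831.40 Pa
Step 4: Convert to kPa: dP = 10.83 kPa


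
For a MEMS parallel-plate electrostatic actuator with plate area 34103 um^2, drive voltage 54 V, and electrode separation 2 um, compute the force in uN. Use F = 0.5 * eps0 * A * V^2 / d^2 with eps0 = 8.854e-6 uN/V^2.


Step 1: Identify parameters.
eps0 = 8.854e-6 uN/V^2, A = 34103 um^2, V = 54 V, d = 2 um
Step 2: Compute V^2 = 54^2 = 2916
Step 3: Compute d^2 = 2^2 = 4
Step 4: F = 0.5 * 8.854e-6 * 34103 * 2916 / 4
F = 110.06 uN


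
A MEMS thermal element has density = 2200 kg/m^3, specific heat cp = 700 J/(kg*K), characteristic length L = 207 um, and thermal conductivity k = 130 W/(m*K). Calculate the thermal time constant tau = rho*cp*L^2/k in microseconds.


Step 1: Convert L to m: L = 207e-6 m
Step 2: L^2 = (207e-6)^2 = 4.2849e-08 m^2
Step 3: tau = 2200 * 700 * 4.2849e-08 / 130 = 5.0759585e-04 s
Step 4: Convert to microseconds (multiply by 1e6).
tau = 507.596 us


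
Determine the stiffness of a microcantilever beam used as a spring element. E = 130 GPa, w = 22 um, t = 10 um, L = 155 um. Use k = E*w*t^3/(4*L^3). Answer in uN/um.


Step 1: Convert E to consistent units (1 GPa = 1000 uN/um^2).
E = 130 GPa = 130000 uN/um^2
Step 2: Compute t^3 = 10^3 = 1000
Step 3: Compute L^3 = 155^3 = 3723875
Step 4: k = 130000 * 22 * 1000 / (4 * 3723875)
k = 192.0043 uN/um


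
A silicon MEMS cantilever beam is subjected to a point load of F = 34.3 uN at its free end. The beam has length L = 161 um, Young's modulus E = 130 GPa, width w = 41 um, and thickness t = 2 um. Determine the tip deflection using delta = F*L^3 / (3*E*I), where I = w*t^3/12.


Step 1: Calculate the second moment of area.
I = w * t^3 / 12 = 41 * 2^3 / 12 = 27.3333 um^4
Step 2: Convert E to consistent units (1 GPa = 1000 uN/um^2).
E = 130 GPa = 130000 uN/um^2
Step 3: Calculate tip deflection.
delta = F * L^3 / (3 * E * I)
delta = 34.3 * 161^3 / (3 * 130000 * 27.3333)
delta = 13.4281 um


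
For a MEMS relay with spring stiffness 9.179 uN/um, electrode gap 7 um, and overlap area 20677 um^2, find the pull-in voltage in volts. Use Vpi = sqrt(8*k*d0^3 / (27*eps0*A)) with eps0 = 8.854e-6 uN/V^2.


Step 1: Compute numerator: 8 * k * d0^3 = 8 * 9.179 * 7^3 = 25187.176
Step 2: Compute denominator: 27 * eps0 * A = 27 * 8.854e-6 * 20677 = 4.943002
Step 3: Vpi = sqrt(25187.176 / 4.943002)
Vpi = 71.38 V


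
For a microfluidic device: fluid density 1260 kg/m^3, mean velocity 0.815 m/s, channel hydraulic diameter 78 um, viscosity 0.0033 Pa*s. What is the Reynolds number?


Step 1: Convert Dh to meters: Dh = 78e-6 m
Step 2: Re = rho * v * Dh / mu
Re = 1260 * 0.815 * 78e-6 / 0.0033
Re = 24.272


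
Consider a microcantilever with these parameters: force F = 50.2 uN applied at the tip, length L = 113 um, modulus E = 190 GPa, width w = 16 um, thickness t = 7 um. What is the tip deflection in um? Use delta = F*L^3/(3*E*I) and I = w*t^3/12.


Step 1: Calculate the second moment of area.
I = w * t^3 / 12 = 16 * 7^3 / 12 = 457.3333 um^4
Step 2: Convert E to consistent units (1 GPa = 1000 uN/um^2).
E = 190 GPa = 190000 uN/um^2
Step 3: Calculate tip deflection.
delta = F * L^3 / (3 * E * I)
delta = 50.2 * 113^3 / (3 * 190000 * 457.3333)
delta = 0.2779 um


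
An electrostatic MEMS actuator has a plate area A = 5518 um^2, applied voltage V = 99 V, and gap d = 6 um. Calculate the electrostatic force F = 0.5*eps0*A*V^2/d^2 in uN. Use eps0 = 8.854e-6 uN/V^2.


Step 1: Identify parameters.
eps0 = 8.854e-6 uN/V^2, A = 5518 um^2, V = 99 V, d = 6 um
Step 2: Compute V^2 = 99^2 = 9801
Step 3: Compute d^2 = 6^2 = 36
Step 4: F = 0.5 * 8.854e-6 * 5518 * 9801 / 36
F = 6.651 uN


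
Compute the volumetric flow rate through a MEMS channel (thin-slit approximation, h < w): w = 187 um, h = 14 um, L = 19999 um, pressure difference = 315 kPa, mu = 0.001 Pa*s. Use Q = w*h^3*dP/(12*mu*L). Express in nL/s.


Step 1: Convert all dimensions to SI (meters).
w = 187e-6 m, h = 14e-6 m, L = 19999e-6 m, dP = 315e3 Pa
Step 2: Q = w * h^3 * dP / (12 * mu * L)
Q = 187e-6 * (14e-6)^3 * 315e3 / (12 * 0.001 * 19999e-6) = 6.7351418e-10 m^3/s
Step 3: Convert Q from m^3/s to nL/s (1 m^3 = 1e12 nL, so multiply by 1e12).
Q = 673.514 nL/s


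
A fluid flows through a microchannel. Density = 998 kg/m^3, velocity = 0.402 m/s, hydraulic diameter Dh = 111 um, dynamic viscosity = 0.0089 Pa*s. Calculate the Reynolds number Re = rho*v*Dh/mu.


Step 1: Convert Dh to meters: Dh = 111e-6 m
Step 2: Re = rho * v * Dh / mu
Re = 998 * 0.402 * 111e-6 / 0.0089
Re = 5.004


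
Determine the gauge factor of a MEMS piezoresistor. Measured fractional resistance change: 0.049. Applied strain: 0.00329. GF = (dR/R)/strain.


Step 1: Identify values.
dR/R = 0.049, strain = 0.00329
Step 2: GF = (dR/R) / strain = 0.049 / 0.00329
GF = 14.9


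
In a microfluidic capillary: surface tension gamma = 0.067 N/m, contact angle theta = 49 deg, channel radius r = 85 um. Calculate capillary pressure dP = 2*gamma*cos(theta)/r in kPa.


Step 1: cos(49 deg) = 0.6561
Step 2: Convert r to m: r = 85e-6 m
Step 3: dP = 2 * 0.067 * 0.6561 / 85e-6 = 1034.3 Pa
Step 4: Convert Pa to kPa (divide by 1000).
dP = 1.03 kPa


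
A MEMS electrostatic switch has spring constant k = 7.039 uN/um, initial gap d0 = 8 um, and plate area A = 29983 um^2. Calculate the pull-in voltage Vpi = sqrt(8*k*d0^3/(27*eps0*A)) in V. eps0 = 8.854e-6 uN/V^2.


Step 1: Compute numerator: 8 * k * d0^3 = 8 * 7.039 * 8^3 = 28831.744
Step 2: Compute denominator: 27 * eps0 * A = 27 * 8.854e-6 * 29983 = 7.167676
Step 3: Vpi = sqrt(28831.744 / 7.167676)
Vpi = 63.42 V


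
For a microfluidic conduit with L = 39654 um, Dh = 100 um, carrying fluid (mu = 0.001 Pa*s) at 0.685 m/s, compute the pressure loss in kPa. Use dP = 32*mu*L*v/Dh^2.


Step 1: Convert to SI: L = 39654e-6 m, Dh = 100e-6 m
Step 2: dP = 32 * 0.001 * 39654e-6 * 0.685 / (100e-6)^2
Step 3: dP = 86921.57 Pa
Step 4: Convert to kPa: dP = 86.92 kPa


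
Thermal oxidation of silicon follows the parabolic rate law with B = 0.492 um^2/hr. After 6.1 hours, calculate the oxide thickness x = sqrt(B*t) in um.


Step 1: Compute B*t = 0.492 * 6.1 = 3.0012
Step 2: x = sqrt(3.0012)
x = 1.732 um


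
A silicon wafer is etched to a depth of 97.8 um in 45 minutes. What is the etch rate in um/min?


Step 1: Etch rate = depth / time
Step 2: rate = 97.8 / 45
rate = 2.173 um/min


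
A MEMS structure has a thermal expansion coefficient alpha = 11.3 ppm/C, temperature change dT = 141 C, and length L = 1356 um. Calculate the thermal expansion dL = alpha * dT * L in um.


Step 1: Convert CTE: alpha = 11.3 ppm/C = 11.3e-6 /C
Step 2: dL = 11.3e-6 * 141 * 1356
dL = 2.1605 um


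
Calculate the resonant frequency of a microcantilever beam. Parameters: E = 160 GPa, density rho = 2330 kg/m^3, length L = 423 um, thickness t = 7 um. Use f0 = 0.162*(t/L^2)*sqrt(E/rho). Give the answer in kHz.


Step 1: Convert units to SI.
t_SI = 7e-6 m, L_SI = 423e-6 m
Step 2: Calculate sqrt(E/rho).
sqrt(160e9 / 2330) = 8286.71 m/s
Step 3: Compute f0.
f0 = 0.162 * 7e-6 / (423e-6)^2 * 8286.71 = 52518.8 Hz = 52.52 kHz


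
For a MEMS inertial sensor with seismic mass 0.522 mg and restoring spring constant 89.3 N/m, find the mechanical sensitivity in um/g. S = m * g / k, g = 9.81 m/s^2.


Step 1: Convert mass: m = 0.522 mg = 5.22e-07 kg
Step 2: S = m * g / k = 5.22e-07 * 9.81 / 89.3
Step 3: S = 5.73e-08 m/g
Step 4: Convert to um/g: S = 0.057 um/g


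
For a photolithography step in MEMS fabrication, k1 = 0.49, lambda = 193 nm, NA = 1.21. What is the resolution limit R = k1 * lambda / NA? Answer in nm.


Step 1: Identify values: k1 = 0.49, lambda = 193 nm, NA = 1.21
Step 2: R = k1 * lambda / NA
R = 0.49 * 193 / 1.21
R = 78.2 nm


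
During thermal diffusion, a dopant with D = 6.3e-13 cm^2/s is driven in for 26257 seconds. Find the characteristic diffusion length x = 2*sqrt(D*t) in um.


Step 1: Compute D*t = 6.3e-13 * 26257 = 1.654191e-08 cm^2
Step 2: sqrt(D*t) = 1.28615e-04 cm
Step 3: x = 2 * 1.28615e-04 cm = 2.5723e-04 cm
Step 4: Convert to um (1 cm = 1e4 um): x = 2.572 um


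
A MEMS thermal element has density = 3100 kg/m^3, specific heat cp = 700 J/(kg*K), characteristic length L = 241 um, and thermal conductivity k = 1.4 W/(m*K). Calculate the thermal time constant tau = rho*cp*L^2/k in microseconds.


Step 1: Convert L to m: L = 241e-6 m
Step 2: L^2 = (241e-6)^2 = 5.8081e-08 m^2
Step 3: tau = 3100 * 700 * 5.8081e-08 / 1.4 = 9.002555e-02 s
Step 4: Convert to microseconds (multiply by 1e6).
tau = 90025.55 us


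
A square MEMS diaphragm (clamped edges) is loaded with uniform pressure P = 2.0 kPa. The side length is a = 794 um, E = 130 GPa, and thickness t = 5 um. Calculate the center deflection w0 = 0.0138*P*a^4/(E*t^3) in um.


Step 1: Convert pressure to compatible units (E is in GPa, so P in GPa).
P = 2.0 kPa = 2.0e-6 GPa
Step 2: Compute numerator: 0.0138 * P * a^4.
a^4 = 794^4 = 397449550096
numerator = 0.0138 * 2.0e-6 * 397449550096 = 1.09696e+04
Step 3: Compute denominator: E * t^3 = 130 * 5^3 = 16250
Step 4: w0 = numerator / denominator = 1.09696e+04 / 16250 = 0.6751 um


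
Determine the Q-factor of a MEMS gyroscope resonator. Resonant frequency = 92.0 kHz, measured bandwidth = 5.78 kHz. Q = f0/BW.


Step 1: Q = f0 / bandwidth
Step 2: Q = 92.0 / 5.78
Q = 15.9


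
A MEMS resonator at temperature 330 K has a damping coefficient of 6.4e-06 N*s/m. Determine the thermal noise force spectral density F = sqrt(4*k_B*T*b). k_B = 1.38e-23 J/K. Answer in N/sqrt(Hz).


Step 1: Compute 4 * k_B * T * b
= 4 * 1.38e-23 * 330 * 6.4e-06
= 1.1658e-25 N^2/Hz
Step 2: F_noise = sqrt(1.1658e-25)
F_noise = 3.41e-13 N/sqrt(Hz)


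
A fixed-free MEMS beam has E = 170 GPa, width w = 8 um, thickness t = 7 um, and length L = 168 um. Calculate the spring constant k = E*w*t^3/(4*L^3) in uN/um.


Step 1: Convert E to consistent units (1 GPa = 1000 uN/um^2).
E = 170 GPa = 170000 uN/um^2
Step 2: Compute t^3 = 7^3 = 343
Step 3: Compute L^3 = 168^3 = 4741632
Step 4: k = 170000 * 8 * 343 / (4 * 4741632)
k = 24.5949 uN/um


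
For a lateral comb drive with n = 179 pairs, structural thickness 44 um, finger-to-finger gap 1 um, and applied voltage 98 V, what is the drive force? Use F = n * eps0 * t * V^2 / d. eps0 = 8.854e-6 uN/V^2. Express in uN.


Step 1: Parameters: n=179, eps0=8.854e-6 uN/V^2, t=44 um, V=98 V, d=1 um
Step 2: V^2 = 9604
Step 3: F = 179 * 8.854e-6 * 44 * 9604 / 1
F = 669.726 uN


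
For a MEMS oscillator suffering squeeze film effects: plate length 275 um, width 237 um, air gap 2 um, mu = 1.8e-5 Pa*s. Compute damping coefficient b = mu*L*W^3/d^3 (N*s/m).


Step 1: Convert to SI.
L = 275e-6 m, W = 237e-6 m, d = 2e-6 m
Step 2: W^3 = (237e-6)^3 = 1.33e-11 m^3
Step 3: d^3 = (2e-6)^3 = 8.00e-18 m^3
Step 4: b = 1.8e-5 * 275e-6 * 1.33e-11 / 8.00e-18
b = 8.24e-03 N*s/m


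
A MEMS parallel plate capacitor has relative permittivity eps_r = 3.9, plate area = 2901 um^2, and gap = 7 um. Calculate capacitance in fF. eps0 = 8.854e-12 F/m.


Step 1: Convert area to m^2: A = 2901e-12 m^2
Step 2: Convert gap to m: d = 7e-6 m
Step 3: C = eps0 * eps_r * A / d
C = 8.854e-12 * 3.9 * 2901e-12 / 7e-6
Step 4: Convert to fF (multiply by 1e15).
C = 14.31 fF


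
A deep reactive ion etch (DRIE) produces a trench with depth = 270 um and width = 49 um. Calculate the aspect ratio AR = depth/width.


Step 1: AR = depth / width
Step 2: AR = 270 / 49
AR = 5.5


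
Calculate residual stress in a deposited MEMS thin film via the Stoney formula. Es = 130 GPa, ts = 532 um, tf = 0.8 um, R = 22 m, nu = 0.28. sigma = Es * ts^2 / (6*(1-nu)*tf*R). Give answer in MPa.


Step 1: Compute numerator: Es * ts^2 = 130 * 532^2 = 36793120 (GPa*um^2)
Step 2: Compute denominator (R in um): 6*(1-nu)*tf*R = 6*0.72*0.8*22e6 = 76032000.0 (um^2)
Step 3: sigma (GPa) = 36793120 / 76032000.0 = 4.83916e-01 GPa
Step 4: Convert to MPa (x1000): sigma = 483.9 MPa


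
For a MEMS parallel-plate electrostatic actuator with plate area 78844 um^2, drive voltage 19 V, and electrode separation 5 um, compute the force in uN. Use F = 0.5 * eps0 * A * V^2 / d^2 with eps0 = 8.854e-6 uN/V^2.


Step 1: Identify parameters.
eps0 = 8.854e-6 uN/V^2, A = 78844 um^2, V = 19 V, d = 5 um
Step 2: Compute V^2 = 19^2 = 361
Step 3: Compute d^2 = 5^2 = 25
Step 4: F = 0.5 * 8.854e-6 * 78844 * 361 / 25
F = 5.04 uN


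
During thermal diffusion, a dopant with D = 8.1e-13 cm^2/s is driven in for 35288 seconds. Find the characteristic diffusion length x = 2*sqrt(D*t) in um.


Step 1: Compute D*t = 8.1e-13 * 35288 = 2.858328e-08 cm^2
Step 2: sqrt(D*t) = 1.69066e-04 cm
Step 3: x = 2 * 1.69066e-04 cm = 3.38132e-04 cm
Step 4: Convert to um (1 cm = 1e4 um): x = 3.381 um


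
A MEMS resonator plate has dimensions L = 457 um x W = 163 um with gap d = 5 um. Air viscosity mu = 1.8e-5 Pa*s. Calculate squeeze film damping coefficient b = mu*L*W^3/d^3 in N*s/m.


Step 1: Convert to SI.
L = 457e-6 m, W = 163e-6 m, d = 5e-6 m
Step 2: W^3 = (163e-6)^3 = 4.33e-12 m^3
Step 3: d^3 = (5e-6)^3 = 1.25e-16 m^3
Step 4: b = 1.8e-5 * 457e-6 * 4.33e-12 / 1.25e-16
b = 2.85e-04 N*s/m


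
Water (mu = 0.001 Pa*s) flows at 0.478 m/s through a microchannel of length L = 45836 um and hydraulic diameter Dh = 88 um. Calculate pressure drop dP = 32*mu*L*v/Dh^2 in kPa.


Step 1: Convert to SI: L = 45836e-6 m, Dh = 88e-6 m
Step 2: dP = 32 * 0.001 * 45836e-6 * 0.478 / (88e-6)^2
Step 3: dP = 90535.57 Pa
Step 4: Convert to kPa: dP = 90.54 kPa


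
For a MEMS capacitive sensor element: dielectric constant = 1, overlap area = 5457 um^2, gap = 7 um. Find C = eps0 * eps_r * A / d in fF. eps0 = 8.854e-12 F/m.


Step 1: Convert area to m^2: A = 5457e-12 m^2
Step 2: Convert gap to m: d = 7e-6 m
Step 3: C = eps0 * eps_r * A / d
C = 8.854e-12 * 1 * 5457e-12 / 7e-6
Step 4: Convert to fF (multiply by 1e15).
C = 6.9 fF


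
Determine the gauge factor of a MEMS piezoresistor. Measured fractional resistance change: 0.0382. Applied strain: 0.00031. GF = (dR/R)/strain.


Step 1: Identify values.
dR/R = 0.0382, strain = 0.00031
Step 2: GF = (dR/R) / strain = 0.0382 / 0.00031
GF = 123.2


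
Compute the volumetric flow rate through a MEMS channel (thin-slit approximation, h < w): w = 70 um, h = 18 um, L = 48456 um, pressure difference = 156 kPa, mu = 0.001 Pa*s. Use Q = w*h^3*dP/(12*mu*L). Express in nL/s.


Step 1: Convert all dimensions to SI (meters).
w = 70e-6 m, h = 18e-6 m, L = 48456e-6 m, dP = 156e3 Pa
Step 2: Q = w * h^3 * dP / (12 * mu * L)
Q = 70e-6 * (18e-6)^3 * 156e3 / (12 * 0.001 * 48456e-6) = 1.0952452e-10 m^3/s
Step 3: Convert Q from m^3/s to nL/s (1 m^3 = 1e12 nL, so multiply by 1e12).
Q = 109.525 nL/s


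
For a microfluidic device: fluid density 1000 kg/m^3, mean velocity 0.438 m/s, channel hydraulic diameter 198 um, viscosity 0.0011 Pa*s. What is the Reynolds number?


Step 1: Convert Dh to meters: Dh = 198e-6 m
Step 2: Re = rho * v * Dh / mu
Re = 1000 * 0.438 * 198e-6 / 0.0011
Re = 78.84


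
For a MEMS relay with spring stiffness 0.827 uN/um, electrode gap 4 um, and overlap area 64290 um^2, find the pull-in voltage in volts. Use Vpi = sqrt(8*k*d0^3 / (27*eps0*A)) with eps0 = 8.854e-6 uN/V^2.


Step 1: Compute numerator: 8 * k * d0^3 = 8 * 0.827 * 4^3 = 423.424
Step 2: Compute denominator: 27 * eps0 * A = 27 * 8.854e-6 * 64290 = 15.369039
Step 3: Vpi = sqrt(423.424 / 15.369039)
Vpi = 5.25 V


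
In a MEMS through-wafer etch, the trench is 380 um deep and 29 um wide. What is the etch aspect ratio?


Step 1: AR = depth / width
Step 2: AR = 380 / 29
AR = 13.1


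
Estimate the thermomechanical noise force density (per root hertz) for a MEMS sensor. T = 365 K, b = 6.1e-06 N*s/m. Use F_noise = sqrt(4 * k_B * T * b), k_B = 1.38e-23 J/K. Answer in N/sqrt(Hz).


Step 1: Compute 4 * k_B * T * b
= 4 * 1.38e-23 * 365 * 6.1e-06
= 1.2290e-25 N^2/Hz
Step 2: F_noise = sqrt(1.2290e-25)
F_noise = 3.51e-13 N/sqrt(Hz)


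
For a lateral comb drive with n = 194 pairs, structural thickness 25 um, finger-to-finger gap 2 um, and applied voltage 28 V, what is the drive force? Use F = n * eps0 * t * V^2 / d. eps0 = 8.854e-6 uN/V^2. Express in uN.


Step 1: Parameters: n=194, eps0=8.854e-6 uN/V^2, t=25 um, V=28 V, d=2 um
Step 2: V^2 = 784
Step 3: F = 194 * 8.854e-6 * 25 * 784 / 2
F = 16.833 uN


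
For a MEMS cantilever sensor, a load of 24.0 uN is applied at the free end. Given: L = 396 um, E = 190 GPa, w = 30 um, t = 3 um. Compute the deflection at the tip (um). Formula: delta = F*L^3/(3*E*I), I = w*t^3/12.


Step 1: Calculate the second moment of area.
I = w * t^3 / 12 = 30 * 3^3 / 12 = 67.5 um^4
Step 2: Convert E to consistent units (1 GPa = 1000 uN/um^2).
E = 190 GPa = 190000 uN/um^2
Step 3: Calculate tip deflection.
delta = F * L^3 / (3 * E * I)
delta = 24.0 * 396^3 / (3 * 190000 * 67.5)
delta = 38.7363 um


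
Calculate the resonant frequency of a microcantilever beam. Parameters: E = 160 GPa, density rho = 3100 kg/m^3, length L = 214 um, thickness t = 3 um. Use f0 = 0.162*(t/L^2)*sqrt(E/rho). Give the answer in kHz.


Step 1: Convert units to SI.
t_SI = 3e-6 m, L_SI = 214e-6 m
Step 2: Calculate sqrt(E/rho).
sqrt(160e9 / 3100) = 7184.21 m/s
Step 3: Compute f0.
f0 = 0.162 * 3e-6 / (214e-6)^2 * 7184.21 = 76240.9 Hz = 76.24 kHz


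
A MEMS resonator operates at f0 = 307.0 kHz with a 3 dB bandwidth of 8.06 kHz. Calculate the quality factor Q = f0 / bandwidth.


Step 1: Q = f0 / bandwidth
Step 2: Q = 307.0 / 8.06
Q = 38.1


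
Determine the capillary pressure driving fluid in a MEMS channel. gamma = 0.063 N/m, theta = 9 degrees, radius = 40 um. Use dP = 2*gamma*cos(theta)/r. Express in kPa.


Step 1: cos(9 deg) = 0.9877
Step 2: Convert r to m: r = 40e-6 m
Step 3: dP = 2 * 0.063 * 0.9877 / 40e-6 = 3111.3 Pa
Step 4: Convert Pa to kPa (divide by 1000).
dP = 3.11 kPa


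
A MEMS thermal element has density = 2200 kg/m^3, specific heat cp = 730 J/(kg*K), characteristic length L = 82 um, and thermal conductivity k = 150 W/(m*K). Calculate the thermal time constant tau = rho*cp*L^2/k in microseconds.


Step 1: Convert L to m: L = 82e-6 m
Step 2: L^2 = (82e-6)^2 = 6.724e-09 m^2
Step 3: tau = 2200 * 730 * 6.724e-09 / 150 = 7.199163e-05 s
Step 4: Convert to microseconds (multiply by 1e6).
tau = 71.992 us


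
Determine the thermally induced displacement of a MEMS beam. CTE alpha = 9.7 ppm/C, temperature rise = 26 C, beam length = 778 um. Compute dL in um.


Step 1: Convert CTE: alpha = 9.7 ppm/C = 9.7e-6 /C
Step 2: dL = 9.7e-6 * 26 * 778
dL = 0.1962 um


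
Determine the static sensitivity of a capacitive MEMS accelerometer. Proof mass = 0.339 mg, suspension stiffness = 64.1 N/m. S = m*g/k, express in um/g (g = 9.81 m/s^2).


Step 1: Convert mass: m = 0.339 mg = 3.39e-07 kg
Step 2: S = m * g / k = 3.39e-07 * 9.81 / 64.1
Step 3: S = 5.19e-08 m/g
Step 4: Convert to um/g: S = 0.052 um/g


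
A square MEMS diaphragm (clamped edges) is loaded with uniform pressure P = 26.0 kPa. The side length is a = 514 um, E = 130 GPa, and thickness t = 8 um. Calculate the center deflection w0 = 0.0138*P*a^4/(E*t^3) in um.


Step 1: Convert pressure to compatible units (E is in GPa, so P in GPa).
P = 26.0 kPa = 26.0e-6 GPa
Step 2: Compute numerator: 0.0138 * P * a^4.
a^4 = 514^4 = 69799526416
numerator = 0.0138 * 26.0e-6 * 69799526416 = 2.50441e+04
Step 3: Compute denominator: E * t^3 = 130 * 8^3 = 66560
Step 4: w0 = numerator / denominator = 2.50441e+04 / 66560 = 0.3763 um


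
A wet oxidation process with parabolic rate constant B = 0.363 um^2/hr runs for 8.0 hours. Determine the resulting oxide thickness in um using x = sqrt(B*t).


Step 1: Compute B*t = 0.363 * 8.0 = 2.904
Step 2: x = sqrt(2.904)
x = 1.704 um


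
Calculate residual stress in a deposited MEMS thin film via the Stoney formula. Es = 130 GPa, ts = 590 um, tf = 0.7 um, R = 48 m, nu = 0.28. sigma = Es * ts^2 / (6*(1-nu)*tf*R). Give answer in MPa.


Step 1: Compute numerator: Es * ts^2 = 130 * 590^2 = 45253000 (GPa*um^2)
Step 2: Compute denominator (R in um): 6*(1-nu)*tf*R = 6*0.72*0.7*48e6 = 145152000.0 (um^2)
Step 3: sigma (GPa) = 45253000 / 145152000.0 = 3.11763e-01 GPa
Step 4: Convert to MPa (x1000): sigma = 311.8 MPa


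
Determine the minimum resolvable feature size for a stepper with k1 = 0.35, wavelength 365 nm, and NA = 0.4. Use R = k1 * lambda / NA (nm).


Step 1: Identify values: k1 = 0.35, lambda = 365 nm, NA = 0.4
Step 2: R = k1 * lambda / NA
R = 0.35 * 365 / 0.4
R = 319.4 nm


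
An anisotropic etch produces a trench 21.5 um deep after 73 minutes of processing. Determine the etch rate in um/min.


Step 1: Etch rate = depth / time
Step 2: rate = 21.5 / 73
rate = 0.295 um/min


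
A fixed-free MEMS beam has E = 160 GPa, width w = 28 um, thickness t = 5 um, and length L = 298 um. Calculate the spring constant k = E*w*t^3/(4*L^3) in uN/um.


Step 1: Convert E to consistent units (1 GPa = 1000 uN/um^2).
E = 160 GPa = 160000 uN/um^2
Step 2: Compute t^3 = 5^3 = 125
Step 3: Compute L^3 = 298^3 = 26463592
Step 4: k = 160000 * 28 * 125 / (4 * 26463592)
k = 5.2903 uN/um


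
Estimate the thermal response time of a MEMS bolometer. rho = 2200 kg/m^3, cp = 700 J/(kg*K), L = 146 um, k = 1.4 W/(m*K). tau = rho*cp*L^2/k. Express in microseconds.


Step 1: Convert L to m: L = 146e-6 m
Step 2: L^2 = (146e-6)^2 = 2.1316e-08 m^2
Step 3: tau = 2200 * 700 * 2.1316e-08 / 1.4 = 2.34476e-02 s
Step 4: Convert to microseconds (multiply by 1e6).
tau = 23447.6 us


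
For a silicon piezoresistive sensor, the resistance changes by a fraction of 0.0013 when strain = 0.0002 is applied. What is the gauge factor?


Step 1: Identify values.
dR/R = 0.0013, strain = 0.0002
Step 2: GF = (dR/R) / strain = 0.0013 / 0.0002
GF = 6.5


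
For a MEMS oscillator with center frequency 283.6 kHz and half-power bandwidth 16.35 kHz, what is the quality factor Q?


Step 1: Q = f0 / bandwidth
Step 2: Q = 283.6 / 16.35
Q = 17.3


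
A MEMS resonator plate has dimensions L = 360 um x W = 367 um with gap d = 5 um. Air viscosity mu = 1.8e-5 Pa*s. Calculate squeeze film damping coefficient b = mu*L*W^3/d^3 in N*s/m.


Step 1: Convert to SI.
L = 360e-6 m, W = 367e-6 m, d = 5e-6 m
Step 2: W^3 = (367e-6)^3 = 4.94e-11 m^3
Step 3: d^3 = (5e-6)^3 = 1.25e-16 m^3
Step 4: b = 1.8e-5 * 360e-6 * 4.94e-11 / 1.25e-16
b = 2.56e-03 N*s/m


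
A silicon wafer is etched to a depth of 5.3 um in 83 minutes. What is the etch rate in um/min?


Step 1: Etch rate = depth / time
Step 2: rate = 5.3 / 83
rate = 0.064 um/min


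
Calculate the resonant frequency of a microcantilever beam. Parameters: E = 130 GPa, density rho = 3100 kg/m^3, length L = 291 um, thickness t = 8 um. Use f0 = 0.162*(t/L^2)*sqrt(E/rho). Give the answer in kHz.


Step 1: Convert units to SI.
t_SI = 8e-6 m, L_SI = 291e-6 m
Step 2: Calculate sqrt(E/rho).
sqrt(130e9 / 3100) = 6475.76 m/s
Step 3: Compute f0.
f0 = 0.162 * 8e-6 / (291e-6)^2 * 6475.76 = 99108.2 Hz = 99.11 kHz


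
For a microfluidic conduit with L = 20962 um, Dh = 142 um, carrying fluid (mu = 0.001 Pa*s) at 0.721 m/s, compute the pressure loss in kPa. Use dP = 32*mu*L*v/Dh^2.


Step 1: Convert to SI: L = 20962e-6 m, Dh = 142e-6 m
Step 2: dP = 32 * 0.001 * 20962e-6 * 0.721 / (142e-6)^2
Step 3: dP = 23985.09 Pa
Step 4: Convert to kPa: dP = 23.99 kPa


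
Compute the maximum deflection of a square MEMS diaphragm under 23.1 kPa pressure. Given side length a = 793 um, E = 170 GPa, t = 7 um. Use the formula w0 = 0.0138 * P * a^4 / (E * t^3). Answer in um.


Step 1: Convert pressure to compatible units (E is in GPa, so P in GPa).
P = 23.1 kPa = 23.1e-6 GPa
Step 2: Compute numerator: 0.0138 * P * a^4.
a^4 = 793^4 = 395451064801
numerator = 0.0138 * 23.1e-6 * 395451064801 = 1.260619e+05
Step 3: Compute denominator: E * t^3 = 170 * 7^3 = 58310
Step 4: w0 = numerator / denominator = 1.260619e+05 / 58310 = 2.1619 um


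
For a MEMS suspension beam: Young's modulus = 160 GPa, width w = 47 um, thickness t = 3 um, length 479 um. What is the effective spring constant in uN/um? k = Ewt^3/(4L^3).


Step 1: Convert E to consistent units (1 GPa = 1000 uN/um^2).
E = 160 GPa = 160000 uN/um^2
Step 2: Compute t^3 = 3^3 = 27
Step 3: Compute L^3 = 479^3 = 109902239
Step 4: k = 160000 * 47 * 27 / (4 * 109902239)
k = 0.4619 uN/um


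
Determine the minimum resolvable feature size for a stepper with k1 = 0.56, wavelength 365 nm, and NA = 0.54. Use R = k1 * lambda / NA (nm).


Step 1: Identify values: k1 = 0.56, lambda = 365 nm, NA = 0.54
Step 2: R = k1 * lambda / NA
R = 0.56 * 365 / 0.54
R = 378.5 nm


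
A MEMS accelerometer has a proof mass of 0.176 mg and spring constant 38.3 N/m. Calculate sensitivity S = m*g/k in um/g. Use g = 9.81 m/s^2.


Step 1: Convert mass: m = 0.176 mg = 1.76e-07 kg
Step 2: S = m * g / k = 1.76e-07 * 9.81 / 38.3
Step 3: S = 4.51e-08 m/g
Step 4: Convert to um/g: S = 0.045 um/g


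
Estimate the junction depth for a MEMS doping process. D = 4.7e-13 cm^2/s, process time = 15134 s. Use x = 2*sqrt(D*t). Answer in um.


Step 1: Compute D*t = 4.7e-13 * 15134 = 7.11298e-09 cm^2
Step 2: sqrt(D*t) = 8.43385e-05 cm
Step 3: x = 2 * 8.43385e-05 cm = 1.68677e-04 cm
Step 4: Convert to um (1 cm = 1e4 um): x = 1.687 um


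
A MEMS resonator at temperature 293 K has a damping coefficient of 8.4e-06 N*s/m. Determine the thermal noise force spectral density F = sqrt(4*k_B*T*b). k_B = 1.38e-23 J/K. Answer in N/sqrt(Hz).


Step 1: Compute 4 * k_B * T * b
= 4 * 1.38e-23 * 293 * 8.4e-06
= 1.3586e-25 N^2/Hz
Step 2: F_noise = sqrt(1.3586e-25)
F_noise = 3.69e-13 N/sqrt(Hz)


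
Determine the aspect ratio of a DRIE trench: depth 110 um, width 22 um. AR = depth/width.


Step 1: AR = depth / width
Step 2: AR = 110 / 22
AR = 5.0


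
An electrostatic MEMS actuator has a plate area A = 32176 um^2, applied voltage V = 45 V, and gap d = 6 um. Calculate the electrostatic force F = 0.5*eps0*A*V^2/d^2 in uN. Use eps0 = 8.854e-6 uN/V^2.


Step 1: Identify parameters.
eps0 = 8.854e-6 uN/V^2, A = 32176 um^2, V = 45 V, d = 6 um
Step 2: Compute V^2 = 45^2 = 2025
Step 3: Compute d^2 = 6^2 = 36
Step 4: F = 0.5 * 8.854e-6 * 32176 * 2025 / 36
F = 8.012 uN


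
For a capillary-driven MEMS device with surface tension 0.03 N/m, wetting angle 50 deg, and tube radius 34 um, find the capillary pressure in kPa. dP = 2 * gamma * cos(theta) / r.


Step 1: cos(50 deg) = 0.6428
Step 2: Convert r to m: r = 34e-6 m
Step 3: dP = 2 * 0.03 * 0.6428 / 34e-6 = 1134.4 Pa
Step 4: Convert Pa to kPa (divide by 1000).
dP = 1.13 kPa


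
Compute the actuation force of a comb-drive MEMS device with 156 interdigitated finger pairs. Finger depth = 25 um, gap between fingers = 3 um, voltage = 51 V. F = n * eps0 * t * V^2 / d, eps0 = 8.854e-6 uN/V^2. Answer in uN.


Step 1: Parameters: n=156, eps0=8.854e-6 uN/V^2, t=25 um, V=51 V, d=3 um
Step 2: V^2 = 2601
Step 3: F = 156 * 8.854e-6 * 25 * 2601 / 3
F = 29.938 uN


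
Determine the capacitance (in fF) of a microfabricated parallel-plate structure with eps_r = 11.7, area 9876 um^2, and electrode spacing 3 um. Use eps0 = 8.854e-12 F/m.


Step 1: Convert area to m^2: A = 9876e-12 m^2
Step 2: Convert gap to m: d = 3e-6 m
Step 3: C = eps0 * eps_r * A / d
C = 8.854e-12 * 11.7 * 9876e-12 / 3e-6
Step 4: Convert to fF (multiply by 1e15).
C = 341.02 fF


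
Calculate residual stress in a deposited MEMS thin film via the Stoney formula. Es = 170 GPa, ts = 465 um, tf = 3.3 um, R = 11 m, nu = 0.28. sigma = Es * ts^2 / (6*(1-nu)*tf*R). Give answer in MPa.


Step 1: Compute numerator: Es * ts^2 = 170 * 465^2 = 36758250 (GPa*um^2)
Step 2: Compute denominator (R in um): 6*(1-nu)*tf*R = 6*0.72*3.3*11e6 = 156816000.0 (um^2)
Step 3: sigma (GPa) = 36758250 / 156816000.0 = 2.34404e-01 GPa
Step 4: Convert to MPa (x1000): sigma = 234.4 MPa


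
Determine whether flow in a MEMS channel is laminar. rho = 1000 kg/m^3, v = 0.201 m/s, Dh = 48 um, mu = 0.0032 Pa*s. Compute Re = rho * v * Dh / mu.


Step 1: Convert Dh to meters: Dh = 48e-6 m
Step 2: Re = rho * v * Dh / mu
Re = 1000 * 0.201 * 48e-6 / 0.0032
Re = 3.015
Since Re = 3.015 is below ~2300, the flow is laminar.


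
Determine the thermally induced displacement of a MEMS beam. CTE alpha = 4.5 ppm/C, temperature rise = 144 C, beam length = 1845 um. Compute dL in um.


Step 1: Convert CTE: alpha = 4.5 ppm/C = 4.5e-6 /C
Step 2: dL = 4.5e-6 * 144 * 1845
dL = 1.1956 um


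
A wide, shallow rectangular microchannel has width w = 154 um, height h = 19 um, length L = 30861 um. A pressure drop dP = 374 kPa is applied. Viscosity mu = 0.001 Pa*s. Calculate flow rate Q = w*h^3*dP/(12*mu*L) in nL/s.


Step 1: Convert all dimensions to SI (meters).
w = 154e-6 m, h = 19e-6 m, L = 30861e-6 m, dP = 374e3 Pa
Step 2: Q = w * h^3 * dP / (12 * mu * L)
Q = 154e-6 * (19e-6)^3 * 374e3 / (12 * 0.001 * 30861e-6) = 1.06674812e-09 m^3/s
Step 3: Convert Q from m^3/s to nL/s (1 m^3 = 1e12 nL, so multiply by 1e12).
Q = 1066.748 nL/s


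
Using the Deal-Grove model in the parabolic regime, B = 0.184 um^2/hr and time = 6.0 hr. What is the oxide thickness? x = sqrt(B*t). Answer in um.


Step 1: Compute B*t = 0.184 * 6.0 = 1.104
Step 2: x = sqrt(1.104)
x = 1.051 um


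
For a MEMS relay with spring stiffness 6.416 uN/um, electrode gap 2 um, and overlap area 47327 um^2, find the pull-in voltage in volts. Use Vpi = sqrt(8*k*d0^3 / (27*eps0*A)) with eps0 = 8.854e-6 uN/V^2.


Step 1: Compute numerator: 8 * k * d0^3 = 8 * 6.416 * 2^3 = 410.624
Step 2: Compute denominator: 27 * eps0 * A = 27 * 8.854e-6 * 47327 = 11.313898
Step 3: Vpi = sqrt(410.624 / 11.313898)
Vpi = 6.02 V


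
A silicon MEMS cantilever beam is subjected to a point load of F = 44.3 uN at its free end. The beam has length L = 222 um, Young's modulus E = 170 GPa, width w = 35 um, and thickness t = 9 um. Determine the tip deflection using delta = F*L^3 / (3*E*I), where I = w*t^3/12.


Step 1: Calculate the second moment of area.
I = w * t^3 / 12 = 35 * 9^3 / 12 = 2126.25 um^4
Step 2: Convert E to consistent units (1 GPa = 1000 uN/um^2).
E = 170 GPa = 170000 uN/um^2
Step 3: Calculate tip deflection.
delta = F * L^3 / (3 * E * I)
delta = 44.3 * 222^3 / (3 * 170000 * 2126.25)
delta = 0.447 um


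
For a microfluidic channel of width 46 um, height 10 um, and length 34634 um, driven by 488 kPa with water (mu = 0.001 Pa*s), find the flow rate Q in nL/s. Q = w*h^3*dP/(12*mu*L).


Step 1: Convert all dimensions to SI (meters).
w = 46e-6 m, h = 10e-6 m, L = 34634e-6 m, dP = 488e3 Pa
Step 2: Q = w * h^3 * dP / (12 * mu * L)
Q = 46e-6 * (10e-6)^3 * 488e3 / (12 * 0.001 * 34634e-6) = 5.401243e-11 m^3/s
Step 3: Convert Q from m^3/s to nL/s (1 m^3 = 1e12 nL, so multiply by 1e12).
Q = 54.012 nL/s


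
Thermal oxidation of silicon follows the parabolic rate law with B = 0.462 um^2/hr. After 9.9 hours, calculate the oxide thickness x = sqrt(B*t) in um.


Step 1: Compute B*t = 0.462 * 9.9 = 4.5738
Step 2: x = sqrt(4.5738)
x = 2.139 um


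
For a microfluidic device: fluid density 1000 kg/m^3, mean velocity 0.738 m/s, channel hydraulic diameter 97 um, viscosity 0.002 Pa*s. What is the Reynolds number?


Step 1: Convert Dh to meters: Dh = 97e-6 m
Step 2: Re = rho * v * Dh / mu
Re = 1000 * 0.738 * 97e-6 / 0.002
Re = 35.793
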